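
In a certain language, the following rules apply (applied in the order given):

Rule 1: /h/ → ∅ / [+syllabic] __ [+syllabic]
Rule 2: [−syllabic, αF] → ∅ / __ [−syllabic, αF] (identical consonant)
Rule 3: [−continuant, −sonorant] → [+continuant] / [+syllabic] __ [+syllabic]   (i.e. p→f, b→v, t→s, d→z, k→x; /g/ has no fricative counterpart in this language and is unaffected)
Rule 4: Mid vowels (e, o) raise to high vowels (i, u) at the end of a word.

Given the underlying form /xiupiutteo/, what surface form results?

Rule 1 (intervocalic h-deletion): no segment meets the environment; /xiupiutteo/ is unchanged.
Rule 2 (degemination): /tt/ is a geminate; the first /t/ deletes. /xiupiutteo/ → xiupiuteo.
Rule 3 (intervocalic spirantization): /p/ is a stop between vowels /u/ and /i/, so it spirantizes to the fricative [f]. /t/ is a stop between vowels /u/ and /e/, so it spirantizes to the fricative [s]. /xiupiuteo/ → xiufiuseo.
Rule 4 (final vowel raising): /o/ is a mid vowel in word-final position, so it raises to [u]. /xiufiuseo/ → xiufiuseu.

xiufiuseu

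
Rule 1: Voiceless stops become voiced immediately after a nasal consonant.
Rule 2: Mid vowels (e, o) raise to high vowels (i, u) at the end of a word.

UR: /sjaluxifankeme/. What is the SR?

sjaluxifangemi

Rule 1 (post-nasal voicing): /k/ is a voiceless stop immediately after the nasal /n/, so it voices to [g]. /sjaluxifankeme/ → sjaluxifangeme.
Rule 2 (final vowel raising): /e/ is a mid vowel in word-final position, so it raises to [i]. /sjaluxifangeme/ → sjaluxifangemi.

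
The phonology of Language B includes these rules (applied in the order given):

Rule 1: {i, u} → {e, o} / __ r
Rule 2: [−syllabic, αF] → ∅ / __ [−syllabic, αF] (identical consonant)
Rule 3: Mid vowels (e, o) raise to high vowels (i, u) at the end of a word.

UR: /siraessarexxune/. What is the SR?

seraesarexuni

Rule 1 (pre-rhotic lowering): /i/ is a high vowel immediately before /r/, so it lowers to [e]. /siraessarexxune/ → seraessarexxune.
Rule 2 (degemination): /ss/ is a geminate; the first /s/ deletes. /xx/ is a geminate; the first /x/ deletes. /seraessarexxune/ → seraesarexune.
Rule 3 (final vowel raising): /e/ is a mid vowel in word-final position, so it raises to [i]. /seraesarexune/ → seraesarexuni.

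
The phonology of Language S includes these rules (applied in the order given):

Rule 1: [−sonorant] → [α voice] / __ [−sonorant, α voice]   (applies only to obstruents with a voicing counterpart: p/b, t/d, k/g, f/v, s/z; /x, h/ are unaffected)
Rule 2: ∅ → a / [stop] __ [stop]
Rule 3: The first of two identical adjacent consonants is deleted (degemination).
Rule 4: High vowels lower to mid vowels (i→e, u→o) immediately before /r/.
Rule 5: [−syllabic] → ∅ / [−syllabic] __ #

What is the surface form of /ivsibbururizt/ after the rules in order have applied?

Rule 1 (regressive voicing assimilation): /v/ precedes the voiceless obstruent /s/, so it devoices to [f] by assimilation. /z/ precedes the voiceless obstruent /t/, so it devoices to [s] by assimilation. /ivsibbururizt/ → ifsibbururist.
Rule 2 (stop-cluster a-epenthesis): /b/ and /b/ form a stop–stop cluster, so [a] is inserted between them. /ifsibbururist/ → ifsibabururist.
Rule 3 (degemination): no segment meets the environment; /ifsibabururist/ is unchanged.
Rule 4 (pre-rhotic lowering): /u/ is a high vowel immediately before /r/, so it lowers to [o]. /u/ is a high vowel immediately before /r/, so it lowers to [o]. /ifsibabururist/ → ifsibabororist.
Rule 5 (final cluster simplification): /t/ is the second consonant of a word-final cluster /st/, so it deletes. /ifsibabororist/ → ifsibabororis.

ifsibabororis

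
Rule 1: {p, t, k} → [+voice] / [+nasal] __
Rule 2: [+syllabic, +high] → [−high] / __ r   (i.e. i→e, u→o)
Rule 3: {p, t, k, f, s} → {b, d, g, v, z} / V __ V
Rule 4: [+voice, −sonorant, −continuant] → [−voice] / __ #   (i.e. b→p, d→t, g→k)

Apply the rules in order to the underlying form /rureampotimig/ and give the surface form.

roreambodimik

Rule 1 (post-nasal voicing): /p/ is a voiceless stop immediately after the nasal /m/, so it voices to [b]. /rureampotimig/ → rureambotimig.
Rule 2 (pre-rhotic lowering): /u/ is a high vowel immediately before /r/, so it lowers to [o]. /rureambotimig/ → roreambotimig.
Rule 3 (intervocalic voicing): /t/ is a voiceless obstruent between vowels /o/ and /i/, so it voices to [d]. /roreambotimig/ → roreambodimig.
Rule 4 (final devoicing): /g/ is a voiced stop in word-final position, so it devoices to [k]. /roreambodimig/ → roreambodimik.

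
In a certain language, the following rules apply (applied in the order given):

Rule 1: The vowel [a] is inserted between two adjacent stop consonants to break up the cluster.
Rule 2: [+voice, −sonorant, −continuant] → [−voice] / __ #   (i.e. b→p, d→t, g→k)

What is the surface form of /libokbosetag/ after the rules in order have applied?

libokabosetak

Rule 1 (stop-cluster a-epenthesis): /k/ and /b/ form a stop–stop cluster, so [a] is inserted between them. /libokbosetag/ → libokabosetag.
Rule 2 (final devoicing): /g/ is a voiced stop in word-final position, so it devoices to [k]. /libokabosetag/ → libokabosetak.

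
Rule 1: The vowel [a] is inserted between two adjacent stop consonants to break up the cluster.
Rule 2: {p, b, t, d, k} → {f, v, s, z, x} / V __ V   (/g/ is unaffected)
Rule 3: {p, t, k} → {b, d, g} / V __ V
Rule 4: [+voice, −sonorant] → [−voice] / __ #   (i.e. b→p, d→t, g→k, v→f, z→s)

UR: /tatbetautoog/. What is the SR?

tasavesausook

Rule 1 (stop-cluster a-epenthesis): /t/ and /b/ form a stop–stop cluster, so [a] is inserted between them. /tatbetautoog/ → tatabetautoog.
Rule 2 (intervocalic spirantization): /t/ is a stop between vowels /a/ and /a/, so it spirantizes to the fricative [s]. /b/ is a stop between vowels /a/ and /e/, so it spirantizes to the fricative [v]. /t/ is a stop between vowels /e/ and /a/, so it spirantizes to the fricative [s]. /t/ is a stop between vowels /u/ and /o/, so it spirantizes to the fricative [s]. /tatabetautoog/ → tasavesausoog.
Rule 3 (intervocalic voicing): no segment meets the environment; /tasavesausoog/ is unchanged.
Rule 4 (final devoicing): /g/ is a voiced obstruent in word-final position, so it devoices to [k]. /tasavesausoog/ → tasavesausook.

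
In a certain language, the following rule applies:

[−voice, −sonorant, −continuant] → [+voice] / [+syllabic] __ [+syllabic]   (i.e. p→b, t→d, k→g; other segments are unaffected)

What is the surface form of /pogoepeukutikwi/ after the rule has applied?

/p/ is a voiceless stop between vowels /e/ and /e/, so it voices to [b].
/k/ is a voiceless stop between vowels /u/ and /u/, so it voices to [g].
/t/ is a voiceless stop between vowels /u/ and /i/, so it voices to [d].
The other instances of /p/, /k/ do not occur in the required environment and remain unchanged.
Surface form: [pogoebeugudikwi].

pogoebeugudikwi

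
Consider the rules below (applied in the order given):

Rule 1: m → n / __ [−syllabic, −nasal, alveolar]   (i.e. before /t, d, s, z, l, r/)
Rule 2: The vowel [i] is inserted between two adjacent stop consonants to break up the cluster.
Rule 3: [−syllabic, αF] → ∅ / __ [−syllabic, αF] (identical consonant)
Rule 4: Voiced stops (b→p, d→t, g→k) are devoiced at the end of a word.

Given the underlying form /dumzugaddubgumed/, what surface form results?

Rule 1 (nasal place assimilation): /m/ precedes the alveolar consonant /z/, so it assimilates in place to [n]. /dumzugaddubgumed/ → dunzugaddubgumed.
Rule 2 (stop-cluster i-epenthesis): /d/ and /d/ form a stop–stop cluster, so [i] is inserted between them. /b/ and /g/ form a stop–stop cluster, so [i] is inserted between them. /dunzugaddubgumed/ → dunzugadidubigumed.
Rule 3 (degemination): no segment meets the environment; /dunzugadidubigumed/ is unchanged.
Rule 4 (final devoicing): /d/ is a voiced stop in word-final position, so it devoices to [t]. /dunzugadidubigumed/ → dunzugadidubigumet.

dunzugadidubigumet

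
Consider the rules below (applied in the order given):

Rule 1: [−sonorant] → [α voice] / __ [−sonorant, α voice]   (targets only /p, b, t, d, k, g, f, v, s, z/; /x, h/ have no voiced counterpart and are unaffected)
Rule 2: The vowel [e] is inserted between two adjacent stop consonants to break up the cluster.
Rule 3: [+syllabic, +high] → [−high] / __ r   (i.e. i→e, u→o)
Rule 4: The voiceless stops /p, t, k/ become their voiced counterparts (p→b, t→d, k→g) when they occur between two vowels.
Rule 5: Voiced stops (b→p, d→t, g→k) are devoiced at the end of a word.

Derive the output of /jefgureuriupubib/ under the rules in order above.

jevgoreoriububip

Rule 1 (regressive voicing assimilation): /f/ precedes the voiced obstruent /g/, so it voices to [v] by assimilation. /jefgureuriupubib/ → jevgureuriupubib.
Rule 2 (stop-cluster e-epenthesis): no segment meets the environment; /jevgureuriupubib/ is unchanged.
Rule 3 (pre-rhotic lowering): /u/ is a high vowel immediately before /r/, so it lowers to [o]. /u/ is a high vowel immediately before /r/, so it lowers to [o]. /jevgureuriupubib/ → jevgoreoriupubib.
Rule 4 (intervocalic voicing): /p/ is a voiceless stop between vowels /u/ and /u/, so it voices to [b]. /jevgoreoriupubib/ → jevgoreoriububib.
Rule 5 (final devoicing): /b/ is a voiced stop in word-final position, so it devoices to [p]. /jevgoreoriububib/ → jevgoreoriububip.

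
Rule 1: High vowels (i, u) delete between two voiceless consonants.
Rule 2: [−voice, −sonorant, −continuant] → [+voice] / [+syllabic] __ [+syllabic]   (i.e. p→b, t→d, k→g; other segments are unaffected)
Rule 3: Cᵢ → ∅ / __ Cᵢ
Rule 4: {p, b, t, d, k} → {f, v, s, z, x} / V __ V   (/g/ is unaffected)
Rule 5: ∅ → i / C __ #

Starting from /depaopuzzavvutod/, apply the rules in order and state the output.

devaovuzavuzodi

Rule 1 (high vowel syncope): no segment meets the environment; /depaopuzzavvutod/ is unchanged.
Rule 2 (intervocalic voicing): /p/ is a voiceless stop between vowels /e/ and /a/, so it voices to [b]. /p/ is a voiceless stop between vowels /o/ and /u/, so it voices to [b]. /t/ is a voiceless stop between vowels /u/ and /o/, so it voices to [d]. /depaopuzzavvutod/ → debaobuzzavvudod.
Rule 3 (degemination): /zz/ is a geminate; the first /z/ deletes. /vv/ is a geminate; the first /v/ deletes. /debaobuzzavvudod/ → debaobuzavudod.
Rule 4 (intervocalic spirantization): /b/ is a stop between vowels /e/ and /a/, so it spirantizes to the fricative [v]. /b/ is a stop between vowels /o/ and /u/, so it spirantizes to the fricative [v]. /d/ is a stop between vowels /u/ and /o/, so it spirantizes to the fricative [z]. /debaobuzavudod/ → devaovuzavuzod.
Rule 5 (final i-epenthesis): the form ends in the consonant /d/, so [i] is inserted word-finally. /devaovuzavuzod/ → devaovuzavuzodi.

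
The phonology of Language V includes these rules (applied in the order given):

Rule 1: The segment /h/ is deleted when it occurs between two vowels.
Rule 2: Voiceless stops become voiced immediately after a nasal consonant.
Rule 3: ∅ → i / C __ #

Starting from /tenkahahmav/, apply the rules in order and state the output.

tengaahmavi

Rule 1 (intervocalic h-deletion): /h/ occurs between vowels /a/ and /a/, so it deletes. /tenkahahmav/ → tenkaahmav.
Rule 2 (post-nasal voicing): /k/ is a voiceless stop immediately after the nasal /n/, so it voices to [g]. /tenkaahmav/ → tengaahmav.
Rule 3 (final i-epenthesis): the form ends in the consonant /v/, so [i] is inserted word-finally. /tengaahmav/ → tengaahmavi.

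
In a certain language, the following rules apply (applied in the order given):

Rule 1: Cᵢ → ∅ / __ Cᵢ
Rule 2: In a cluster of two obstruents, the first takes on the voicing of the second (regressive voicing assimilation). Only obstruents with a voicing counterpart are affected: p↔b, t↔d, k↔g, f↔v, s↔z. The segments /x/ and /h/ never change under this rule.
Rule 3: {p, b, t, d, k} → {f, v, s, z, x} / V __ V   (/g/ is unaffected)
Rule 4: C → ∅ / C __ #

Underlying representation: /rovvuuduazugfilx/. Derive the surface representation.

Rule 1 (degemination): /vv/ is a geminate; the first /v/ deletes. /rovvuuduazugfilx/ → rovuuduazugfilx.
Rule 2 (regressive voicing assimilation): /g/ precedes the voiceless obstruent /f/, so it devoices to [k] by assimilation. /rovuuduazugfilx/ → rovuuduazukfilx.
Rule 3 (intervocalic spirantization): /d/ is a stop between vowels /u/ and /u/, so it spirantizes to the fricative [z]. /rovuuduazukfilx/ → rovuuzuazukfilx.
Rule 4 (final cluster simplification): /x/ is the second consonant of a word-final cluster /lx/, so it deletes. /rovuuzuazukfilx/ → rovuuzuazukfil.

rovuuzuazukfil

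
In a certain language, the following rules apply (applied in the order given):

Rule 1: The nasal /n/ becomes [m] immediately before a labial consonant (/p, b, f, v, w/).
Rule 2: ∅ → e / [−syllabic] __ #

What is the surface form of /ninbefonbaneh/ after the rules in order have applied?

Rule 1 (nasal place assimilation): /n/ precedes the labial consonant /b/, so it assimilates in place to [m]. /n/ precedes the labial consonant /b/, so it assimilates in place to [m]. /ninbefonbaneh/ → nimbefombaneh.
Rule 2 (final e-epenthesis): the form ends in the consonant /h/, so [e] is inserted word-finally. /nimbefombaneh/ → nimbefombanehe.

nimbefombanehe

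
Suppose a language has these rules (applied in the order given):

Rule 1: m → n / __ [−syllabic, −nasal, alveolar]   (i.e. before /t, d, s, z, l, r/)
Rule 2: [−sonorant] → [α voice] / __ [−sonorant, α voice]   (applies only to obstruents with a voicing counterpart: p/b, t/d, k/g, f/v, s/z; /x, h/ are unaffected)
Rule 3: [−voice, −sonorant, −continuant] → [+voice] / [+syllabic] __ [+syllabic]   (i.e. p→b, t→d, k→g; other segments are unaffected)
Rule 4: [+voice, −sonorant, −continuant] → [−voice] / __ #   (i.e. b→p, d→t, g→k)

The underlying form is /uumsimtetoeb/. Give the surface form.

uunsintedoep

Rule 1 (nasal place assimilation): /m/ precedes the alveolar consonant /s/, so it assimilates in place to [n]. /m/ precedes the alveolar consonant /t/, so it assimilates in place to [n]. /uumsimtetoeb/ → uunsintetoeb.
Rule 2 (regressive voicing assimilation): no segment meets the environment; /uunsintetoeb/ is unchanged.
Rule 3 (intervocalic voicing): /t/ is a voiceless stop between vowels /e/ and /o/, so it voices to [d]. /uunsintetoeb/ → uunsintedoeb.
Rule 4 (final devoicing): /b/ is a voiced stop in word-final position, so it devoices to [p]. /uunsintedoeb/ → uunsintedoep.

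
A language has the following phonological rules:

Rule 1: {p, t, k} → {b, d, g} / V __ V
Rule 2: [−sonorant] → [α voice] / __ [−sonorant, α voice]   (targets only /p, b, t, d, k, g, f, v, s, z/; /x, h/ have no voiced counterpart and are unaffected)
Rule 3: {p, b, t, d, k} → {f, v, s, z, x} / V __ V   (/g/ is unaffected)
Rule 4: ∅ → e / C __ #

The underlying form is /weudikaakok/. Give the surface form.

weuzigaagoke

Rule 1 (intervocalic voicing): /k/ is a voiceless stop between vowels /i/ and /a/, so it voices to [g]. /k/ is a voiceless stop between vowels /a/ and /o/, so it voices to [g]. /weudikaakok/ → weudigaagok.
Rule 2 (regressive voicing assimilation): no segment meets the environment; /weudigaagok/ is unchanged.
Rule 3 (intervocalic spirantization): /d/ is a stop between vowels /u/ and /i/, so it spirantizes to the fricative [z]. /weudigaagok/ → weuzigaagok.
Rule 4 (final e-epenthesis): the form ends in the consonant /k/, so [e] is inserted word-finally. /weuzigaagok/ → weuzigaagoke.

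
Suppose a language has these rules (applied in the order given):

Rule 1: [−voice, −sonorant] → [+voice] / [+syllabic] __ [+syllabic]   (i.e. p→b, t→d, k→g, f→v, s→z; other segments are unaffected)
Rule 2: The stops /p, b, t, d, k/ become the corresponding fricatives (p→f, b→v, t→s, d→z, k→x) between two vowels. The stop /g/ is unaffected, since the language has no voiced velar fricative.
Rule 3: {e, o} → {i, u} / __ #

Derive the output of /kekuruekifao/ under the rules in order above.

keguruegivau

Rule 1 (intervocalic voicing): /k/ is a voiceless obstruent between vowels /e/ and /u/, so it voices to [g]. /k/ is a voiceless obstruent between vowels /e/ and /i/, so it voices to [g]. /f/ is a voiceless obstruent between vowels /i/ and /a/, so it voices to [v]. /kekuruekifao/ → keguruegivao.
Rule 2 (intervocalic spirantization): no segment meets the environment; /keguruegivao/ is unchanged.
Rule 3 (final vowel raising): /o/ is a mid vowel in word-final position, so it raises to [u]. /keguruegivao/ → keguruegivau.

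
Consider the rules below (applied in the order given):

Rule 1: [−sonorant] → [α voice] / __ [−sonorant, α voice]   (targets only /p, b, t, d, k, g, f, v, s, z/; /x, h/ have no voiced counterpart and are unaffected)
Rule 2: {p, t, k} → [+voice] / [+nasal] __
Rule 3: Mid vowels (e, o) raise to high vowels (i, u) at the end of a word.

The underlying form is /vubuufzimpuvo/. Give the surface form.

vubuuvzimbuvu

Rule 1 (regressive voicing assimilation): /f/ precedes the voiced obstruent /z/, so it voices to [v] by assimilation. /vubuufzimpuvo/ → vubuuvzimpuvo.
Rule 2 (post-nasal voicing): /p/ is a voiceless stop immediately after the nasal /m/, so it voices to [b]. /vubuuvzimpuvo/ → vubuuvzimbuvo.
Rule 3 (final vowel raising): /o/ is a mid vowel in word-final position, so it raises to [u]. /vubuuvzimbuvo/ → vubuuvzimbuvu.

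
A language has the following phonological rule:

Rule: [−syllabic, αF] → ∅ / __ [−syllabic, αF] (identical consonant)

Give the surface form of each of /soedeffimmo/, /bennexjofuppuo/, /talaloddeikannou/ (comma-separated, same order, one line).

/soedeffimmo/: /ff/ is a geminate; the first /f/ deletes. /mm/ is a geminate; the first /m/ deletes. → [soedefimo].
/bennexjofuppuo/: /nn/ is a geminate; the first /n/ deletes. /pp/ is a geminate; the first /p/ deletes. → [benexjofupuo].
/talaloddeikannou/: /dd/ is a geminate; the first /d/ deletes. /nn/ is a geminate; the first /n/ deletes. → [talalodeikanou].

soedefimo, benexjofupuo, talalodeikanou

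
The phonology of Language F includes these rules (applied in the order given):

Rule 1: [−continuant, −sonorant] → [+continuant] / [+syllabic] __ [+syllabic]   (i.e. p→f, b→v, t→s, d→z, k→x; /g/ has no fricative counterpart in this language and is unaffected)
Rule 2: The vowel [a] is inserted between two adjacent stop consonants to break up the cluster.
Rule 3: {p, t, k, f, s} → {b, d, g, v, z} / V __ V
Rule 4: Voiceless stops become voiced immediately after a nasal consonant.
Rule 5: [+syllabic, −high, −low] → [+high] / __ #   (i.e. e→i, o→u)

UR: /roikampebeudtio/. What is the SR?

roixambeveudadiu

Rule 1 (intervocalic spirantization): /k/ is a stop between vowels /i/ and /a/, so it spirantizes to the fricative [x]. /b/ is a stop between vowels /e/ and /e/, so it spirantizes to the fricative [v]. /roikampebeudtio/ → roixampeveudtio.
Rule 2 (stop-cluster a-epenthesis): /d/ and /t/ form a stop–stop cluster, so [a] is inserted between them. /roixampeveudtio/ → roixampeveudatio.
Rule 3 (intervocalic voicing): /t/ is a voiceless obstruent between vowels /a/ and /i/, so it voices to [d]. /roixampeveudatio/ → roixampeveudadio.
Rule 4 (post-nasal voicing): /p/ is a voiceless stop immediately after the nasal /m/, so it voices to [b]. /roixampeveudadio/ → roixambeveudadio.
Rule 5 (final vowel raising): /o/ is a mid vowel in word-final position, so it raises to [u]. /roixambeveudadio/ → roixambeveudadiu.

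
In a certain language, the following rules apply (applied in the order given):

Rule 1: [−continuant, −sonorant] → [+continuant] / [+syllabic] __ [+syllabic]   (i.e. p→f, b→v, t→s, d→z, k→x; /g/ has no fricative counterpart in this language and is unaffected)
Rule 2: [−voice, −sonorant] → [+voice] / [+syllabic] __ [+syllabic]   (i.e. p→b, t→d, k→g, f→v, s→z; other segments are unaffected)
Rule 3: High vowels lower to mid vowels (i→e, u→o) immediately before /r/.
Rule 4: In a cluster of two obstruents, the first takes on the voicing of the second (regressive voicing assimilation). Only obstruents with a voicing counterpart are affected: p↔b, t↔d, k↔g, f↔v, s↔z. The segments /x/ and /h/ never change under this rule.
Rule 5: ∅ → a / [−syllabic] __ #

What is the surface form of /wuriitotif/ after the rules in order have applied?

woriizozifa

Rule 1 (intervocalic spirantization): /t/ is a stop between vowels /i/ and /o/, so it spirantizes to the fricative [s]. /t/ is a stop between vowels /o/ and /i/, so it spirantizes to the fricative [s]. /wuriitotif/ → wuriisosif.
Rule 2 (intervocalic voicing): /s/ is a voiceless obstruent between vowels /i/ and /o/, so it voices to [z]. /s/ is a voiceless obstruent between vowels /o/ and /i/, so it voices to [z]. /wuriisosif/ → wuriizozif.
Rule 3 (pre-rhotic lowering): /u/ is a high vowel immediately before /r/, so it lowers to [o]. /wuriizozif/ → woriizozif.
Rule 4 (regressive voicing assimilation): no segment meets the environment; /woriizozif/ is unchanged.
Rule 5 (final a-epenthesis): the form ends in the consonant /f/, so [a] is inserted word-finally. /woriizozif/ → woriizozifa.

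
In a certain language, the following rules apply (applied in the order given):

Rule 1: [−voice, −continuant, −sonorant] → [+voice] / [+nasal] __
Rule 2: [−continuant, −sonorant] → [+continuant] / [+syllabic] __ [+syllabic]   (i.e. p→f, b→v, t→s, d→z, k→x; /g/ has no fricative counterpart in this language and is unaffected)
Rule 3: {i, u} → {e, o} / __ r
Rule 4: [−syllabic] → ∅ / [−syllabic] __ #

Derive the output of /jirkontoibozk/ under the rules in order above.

jerkondoivoz

Rule 1 (post-nasal voicing): /t/ is a voiceless stop immediately after the nasal /n/, so it voices to [d]. /jirkontoibozk/ → jirkondoibozk.
Rule 2 (intervocalic spirantization): /b/ is a stop between vowels /i/ and /o/, so it spirantizes to the fricative [v]. /jirkondoibozk/ → jirkondoivozk.
Rule 3 (pre-rhotic lowering): /i/ is a high vowel immediately before /r/, so it lowers to [e]. /jirkondoivozk/ → jerkondoivozk.
Rule 4 (final cluster simplification): /k/ is the second consonant of a word-final cluster /zk/, so it deletes. /jerkondoivozk/ → jerkondoivoz.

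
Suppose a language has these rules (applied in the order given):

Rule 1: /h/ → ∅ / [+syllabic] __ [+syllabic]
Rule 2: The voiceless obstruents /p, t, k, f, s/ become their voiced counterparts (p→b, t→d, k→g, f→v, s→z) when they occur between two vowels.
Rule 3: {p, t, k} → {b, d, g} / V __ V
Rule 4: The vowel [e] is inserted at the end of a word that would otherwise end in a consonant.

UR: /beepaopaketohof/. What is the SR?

beebaobagedoofe

Rule 1 (intervocalic h-deletion): /h/ occurs between vowels /o/ and /o/, so it deletes. /beepaopaketohof/ → beepaopaketoof.
Rule 2 (intervocalic voicing): /p/ is a voiceless obstruent between vowels /e/ and /a/, so it voices to [b]. /p/ is a voiceless obstruent between vowels /o/ and /a/, so it voices to [b]. /k/ is a voiceless obstruent between vowels /a/ and /e/, so it voices to [g]. /t/ is a voiceless obstruent between vowels /e/ and /o/, so it voices to [d]. /beepaopaketoof/ → beebaobagedoof.
Rule 3 (intervocalic voicing): no segment meets the environment; /beebaobagedoof/ is unchanged.
Rule 4 (final e-epenthesis): the form ends in the consonant /f/, so [e] is inserted word-finally. /beebaobagedoof/ → beebaobagedoofe.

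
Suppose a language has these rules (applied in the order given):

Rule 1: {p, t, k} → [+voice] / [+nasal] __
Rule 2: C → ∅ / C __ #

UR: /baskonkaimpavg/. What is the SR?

Rule 1 (post-nasal voicing): /k/ is a voiceless stop immediately after the nasal /n/, so it voices to [g]. /p/ is a voiceless stop immediately after the nasal /m/, so it voices to [b]. /baskonkaimpavg/ → baskongaimbavg.
Rule 2 (final cluster simplification): /g/ is the second consonant of a word-final cluster /vg/, so it deletes. /baskongaimbavg/ → baskongaimbav.

baskongaimbav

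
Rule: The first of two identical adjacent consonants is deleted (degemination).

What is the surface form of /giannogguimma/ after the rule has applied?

gianoguima

/nn/ is a geminate; the first /n/ deletes.
/gg/ is a geminate; the first /g/ deletes.
/mm/ is a geminate; the first /m/ deletes.
The other instances of /g/, /n/, /m/ do not occur in the required environment and remain unchanged.
Surface form: [gianoguima].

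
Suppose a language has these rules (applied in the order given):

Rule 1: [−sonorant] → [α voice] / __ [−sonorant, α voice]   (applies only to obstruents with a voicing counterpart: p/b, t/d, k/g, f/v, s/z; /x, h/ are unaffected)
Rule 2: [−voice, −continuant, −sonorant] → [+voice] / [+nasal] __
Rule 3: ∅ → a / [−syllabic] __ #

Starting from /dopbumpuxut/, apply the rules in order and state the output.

Rule 1 (regressive voicing assimilation): /p/ precedes the voiced obstruent /b/, so it voices to [b] by assimilation. /dopbumpuxut/ → dobbumpuxut.
Rule 2 (post-nasal voicing): /p/ is a voiceless stop immediately after the nasal /m/, so it voices to [b]. /dobbumpuxut/ → dobbumbuxut.
Rule 3 (final a-epenthesis): the form ends in the consonant /t/, so [a] is inserted word-finally. /dobbumbuxut/ → dobbumbuxuta.

dobbumbuxuta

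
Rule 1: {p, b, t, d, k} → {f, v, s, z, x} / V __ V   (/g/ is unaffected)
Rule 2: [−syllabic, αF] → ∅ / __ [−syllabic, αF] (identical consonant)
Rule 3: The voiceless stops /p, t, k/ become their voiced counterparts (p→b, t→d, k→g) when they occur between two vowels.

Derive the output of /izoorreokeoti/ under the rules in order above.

izooreoxeosi

Rule 1 (intervocalic spirantization): /k/ is a stop between vowels /o/ and /e/, so it spirantizes to the fricative [x]. /t/ is a stop between vowels /o/ and /i/, so it spirantizes to the fricative [s]. /izoorreokeoti/ → izoorreoxeosi.
Rule 2 (degemination): /rr/ is a geminate; the first /r/ deletes. /izoorreoxeosi/ → izooreoxeosi.
Rule 3 (intervocalic voicing): no segment meets the environment; /izooreoxeosi/ is unchanged.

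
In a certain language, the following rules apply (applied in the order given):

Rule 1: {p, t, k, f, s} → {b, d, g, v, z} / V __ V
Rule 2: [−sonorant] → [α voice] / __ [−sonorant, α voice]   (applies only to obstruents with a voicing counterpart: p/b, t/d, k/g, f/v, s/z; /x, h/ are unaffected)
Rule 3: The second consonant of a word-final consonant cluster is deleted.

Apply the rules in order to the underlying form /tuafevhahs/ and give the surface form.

Rule 1 (intervocalic voicing): /f/ is a voiceless obstruent between vowels /a/ and /e/, so it voices to [v]. /tuafevhahs/ → tuavevhahs.
Rule 2 (regressive voicing assimilation): /v/ precedes the voiceless obstruent /h/, so it devoices to [f] by assimilation. /tuavevhahs/ → tuavefhahs.
Rule 3 (final cluster simplification): /s/ is the second consonant of a word-final cluster /hs/, so it deletes. /tuavefhahs/ → tuavefhah.

tuavefhah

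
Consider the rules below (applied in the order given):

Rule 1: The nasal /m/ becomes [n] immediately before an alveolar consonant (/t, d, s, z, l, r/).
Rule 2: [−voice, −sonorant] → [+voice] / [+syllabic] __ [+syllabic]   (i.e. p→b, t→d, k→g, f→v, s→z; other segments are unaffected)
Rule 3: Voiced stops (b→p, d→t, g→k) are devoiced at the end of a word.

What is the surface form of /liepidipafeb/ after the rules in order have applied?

liebidibavep

Rule 1 (nasal place assimilation): no segment meets the environment; /liepidipafeb/ is unchanged.
Rule 2 (intervocalic voicing): /p/ is a voiceless obstruent between vowels /e/ and /i/, so it voices to [b]. /p/ is a voiceless obstruent between vowels /i/ and /a/, so it voices to [b]. /f/ is a voiceless obstruent between vowels /a/ and /e/, so it voices to [v]. /liepidipafeb/ → liebidibaveb.
Rule 3 (final devoicing): /b/ is a voiced stop in word-final position, so it devoices to [p]. /liebidibaveb/ → liebidibavep.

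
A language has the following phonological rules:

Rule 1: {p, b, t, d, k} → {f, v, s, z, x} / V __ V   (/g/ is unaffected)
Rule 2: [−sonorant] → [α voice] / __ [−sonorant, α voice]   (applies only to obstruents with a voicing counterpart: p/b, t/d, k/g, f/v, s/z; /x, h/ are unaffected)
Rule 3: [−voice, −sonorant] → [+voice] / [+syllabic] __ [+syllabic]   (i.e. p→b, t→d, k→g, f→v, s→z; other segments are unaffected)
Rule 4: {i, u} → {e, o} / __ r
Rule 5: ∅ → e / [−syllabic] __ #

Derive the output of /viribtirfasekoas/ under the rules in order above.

Rule 1 (intervocalic spirantization): /k/ is a stop between vowels /e/ and /o/, so it spirantizes to the fricative [x]. /viribtirfasekoas/ → viribtirfasexoas.
Rule 2 (regressive voicing assimilation): /b/ precedes the voiceless obstruent /t/, so it devoices to [p] by assimilation. /viribtirfasexoas/ → viriptirfasexoas.
Rule 3 (intervocalic voicing): /s/ is a voiceless obstruent between vowels /a/ and /e/, so it voices to [z]. /viriptirfasexoas/ → viriptirfazexoas.
Rule 4 (pre-rhotic lowering): /i/ is a high vowel immediately before /r/, so it lowers to [e]. /i/ is a high vowel immediately before /r/, so it lowers to [e]. /viriptirfazexoas/ → veripterfazexoas.
Rule 5 (final e-epenthesis): the form ends in the consonant /s/, so [e] is inserted word-finally. /veripterfazexoas/ → veripterfazexoase.

veripterfazexoase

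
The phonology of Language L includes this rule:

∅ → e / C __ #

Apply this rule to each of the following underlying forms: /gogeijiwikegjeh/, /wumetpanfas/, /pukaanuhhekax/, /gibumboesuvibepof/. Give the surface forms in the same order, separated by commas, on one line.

gogeijiwikegjehe, wumetpanfase, pukaanuhhekaxe, gibumboesuvibepofe

/gogeijiwikegjeh/: the form ends in the consonant /h/, so [e] is inserted word-finally. → [gogeijiwikegjehe].
/wumetpanfas/: the form ends in the consonant /s/, so [e] is inserted word-finally. → [wumetpanfase].
/pukaanuhhekax/: the form ends in the consonant /x/, so [e] is inserted word-finally. → [pukaanuhhekaxe].
/gibumboesuvibepof/: the form ends in the consonant /f/, so [e] is inserted word-finally. → [gibumboesuvibepofe].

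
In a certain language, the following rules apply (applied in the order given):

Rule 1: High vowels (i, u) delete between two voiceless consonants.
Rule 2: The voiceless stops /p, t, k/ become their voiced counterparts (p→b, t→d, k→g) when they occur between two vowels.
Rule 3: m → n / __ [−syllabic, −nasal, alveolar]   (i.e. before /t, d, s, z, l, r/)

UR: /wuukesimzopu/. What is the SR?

wuugesinzobu

Rule 1 (high vowel syncope): no segment meets the environment; /wuukesimzopu/ is unchanged.
Rule 2 (intervocalic voicing): /k/ is a voiceless stop between vowels /u/ and /e/, so it voices to [g]. /p/ is a voiceless stop between vowels /o/ and /u/, so it voices to [b]. /wuukesimzopu/ → wuugesimzobu.
Rule 3 (nasal place assimilation): /m/ precedes the alveolar consonant /z/, so it assimilates in place to [n]. /wuugesimzobu/ → wuugesinzobu.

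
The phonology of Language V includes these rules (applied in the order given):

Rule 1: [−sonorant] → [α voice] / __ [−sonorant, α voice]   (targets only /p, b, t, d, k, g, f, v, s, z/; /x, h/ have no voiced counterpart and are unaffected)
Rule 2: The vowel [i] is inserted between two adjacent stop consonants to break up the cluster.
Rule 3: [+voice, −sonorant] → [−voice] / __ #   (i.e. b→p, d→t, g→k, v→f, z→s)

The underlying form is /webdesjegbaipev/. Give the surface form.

webidesjegibaipef

Rule 1 (regressive voicing assimilation): no segment meets the environment; /webdesjegbaipev/ is unchanged.
Rule 2 (stop-cluster i-epenthesis): /b/ and /d/ form a stop–stop cluster, so [i] is inserted between them. /g/ and /b/ form a stop–stop cluster, so [i] is inserted between them. /webdesjegbaipev/ → webidesjegibaipev.
Rule 3 (final devoicing): /v/ is a voiced obstruent in word-final position, so it devoices to [f]. /webidesjegibaipev/ → webidesjegibaipef.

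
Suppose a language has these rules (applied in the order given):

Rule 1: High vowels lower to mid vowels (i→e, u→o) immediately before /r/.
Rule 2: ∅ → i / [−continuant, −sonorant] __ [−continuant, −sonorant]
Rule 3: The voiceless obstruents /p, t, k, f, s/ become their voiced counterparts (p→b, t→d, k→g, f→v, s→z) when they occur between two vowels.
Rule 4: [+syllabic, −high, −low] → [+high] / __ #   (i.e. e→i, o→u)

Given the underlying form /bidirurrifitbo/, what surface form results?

biderorrividibu

Rule 1 (pre-rhotic lowering): /i/ is a high vowel immediately before /r/, so it lowers to [e]. /u/ is a high vowel immediately before /r/, so it lowers to [o]. /bidirurrifitbo/ → biderorrifitbo.
Rule 2 (stop-cluster i-epenthesis): /t/ and /b/ form a stop–stop cluster, so [i] is inserted between them. /biderorrifitbo/ → biderorrifitibo.
Rule 3 (intervocalic voicing): /f/ is a voiceless obstruent between vowels /i/ and /i/, so it voices to [v]. /t/ is a voiceless obstruent between vowels /i/ and /i/, so it voices to [d]. /biderorrifitibo/ → biderorrividibo.
Rule 4 (final vowel raising): /o/ is a mid vowel in word-final position, so it raises to [u]. /biderorrividibo/ → biderorrividibu.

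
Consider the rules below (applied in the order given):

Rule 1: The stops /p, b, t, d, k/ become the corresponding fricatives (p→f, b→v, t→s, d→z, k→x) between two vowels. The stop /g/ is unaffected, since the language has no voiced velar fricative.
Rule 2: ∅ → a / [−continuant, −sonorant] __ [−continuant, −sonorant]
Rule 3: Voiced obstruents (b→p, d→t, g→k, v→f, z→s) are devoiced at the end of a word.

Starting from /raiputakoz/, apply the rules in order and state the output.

raifusaxos

Rule 1 (intervocalic spirantization): /p/ is a stop between vowels /i/ and /u/, so it spirantizes to the fricative [f]. /t/ is a stop between vowels /u/ and /a/, so it spirantizes to the fricative [s]. /k/ is a stop between vowels /a/ and /o/, so it spirantizes to the fricative [x]. /raiputakoz/ → raifusaxoz.
Rule 2 (stop-cluster a-epenthesis): no segment meets the environment; /raifusaxoz/ is unchanged.
Rule 3 (final devoicing): /z/ is a voiced obstruent in word-final position, so it devoices to [s]. /raifusaxoz/ → raifusaxos.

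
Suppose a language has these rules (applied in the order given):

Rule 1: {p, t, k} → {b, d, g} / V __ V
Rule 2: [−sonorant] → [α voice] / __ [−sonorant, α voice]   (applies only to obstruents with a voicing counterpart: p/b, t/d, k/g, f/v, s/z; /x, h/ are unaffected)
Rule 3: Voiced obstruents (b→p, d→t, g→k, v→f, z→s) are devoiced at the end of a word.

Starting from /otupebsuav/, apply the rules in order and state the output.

Rule 1 (intervocalic voicing): /t/ is a voiceless stop between vowels /o/ and /u/, so it voices to [d]. /p/ is a voiceless stop between vowels /u/ and /e/, so it voices to [b]. /otupebsuav/ → odubebsuav.
Rule 2 (regressive voicing assimilation): /b/ precedes the voiceless obstruent /s/, so it devoices to [p] by assimilation. /odubebsuav/ → odubepsuav.
Rule 3 (final devoicing): /v/ is a voiced obstruent in word-final position, so it devoices to [f]. /odubepsuav/ → odubepsuaf.

odubepsuaf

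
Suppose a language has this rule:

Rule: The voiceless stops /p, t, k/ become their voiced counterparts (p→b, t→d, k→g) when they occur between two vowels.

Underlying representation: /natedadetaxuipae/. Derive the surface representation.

nadedadedaxuibae

/t/ is a voiceless stop between vowels /a/ and /e/, so it voices to [d].
/t/ is a voiceless stop between vowels /e/ and /a/, so it voices to [d].
/p/ is a voiceless stop between vowels /i/ and /a/, so it voices to [b].
Surface form: [nadedadedaxuibae].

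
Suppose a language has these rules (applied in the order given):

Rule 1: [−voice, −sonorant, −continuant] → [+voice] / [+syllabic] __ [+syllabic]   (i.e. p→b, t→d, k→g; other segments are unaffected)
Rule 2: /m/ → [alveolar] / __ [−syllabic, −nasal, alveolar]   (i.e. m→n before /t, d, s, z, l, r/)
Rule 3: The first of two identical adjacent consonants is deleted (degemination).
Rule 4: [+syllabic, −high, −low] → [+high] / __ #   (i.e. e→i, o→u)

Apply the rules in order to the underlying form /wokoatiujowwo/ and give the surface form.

Rule 1 (intervocalic voicing): /k/ is a voiceless stop between vowels /o/ and /o/, so it voices to [g]. /t/ is a voiceless stop between vowels /a/ and /i/, so it voices to [d]. /wokoatiujowwo/ → wogoadiujowwo.
Rule 2 (nasal place assimilation): no segment meets the environment; /wogoadiujowwo/ is unchanged.
Rule 3 (degemination): /ww/ is a geminate; the first /w/ deletes. /wogoadiujowwo/ → wogoadiujowo.
Rule 4 (final vowel raising): /o/ is a mid vowel in word-final position, so it raises to [u]. /wogoadiujowo/ → wogoadiujowu.

wogoadiujowu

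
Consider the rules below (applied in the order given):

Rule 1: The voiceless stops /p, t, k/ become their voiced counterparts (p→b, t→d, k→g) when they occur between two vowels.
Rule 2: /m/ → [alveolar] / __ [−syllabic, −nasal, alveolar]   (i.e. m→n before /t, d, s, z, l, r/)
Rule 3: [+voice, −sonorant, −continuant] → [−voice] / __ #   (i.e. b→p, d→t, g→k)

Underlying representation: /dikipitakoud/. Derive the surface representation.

Rule 1 (intervocalic voicing): /k/ is a voiceless stop between vowels /i/ and /i/, so it voices to [g]. /p/ is a voiceless stop between vowels /i/ and /i/, so it voices to [b]. /t/ is a voiceless stop between vowels /i/ and /a/, so it voices to [d]. /k/ is a voiceless stop between vowels /a/ and /o/, so it voices to [g]. /dikipitakoud/ → digibidagoud.
Rule 2 (nasal place assimilation): no segment meets the environment; /digibidagoud/ is unchanged.
Rule 3 (final devoicing): /d/ is a voiced stop in word-final position, so it devoices to [t]. /digibidagoud/ → digibidagout.

digibidagout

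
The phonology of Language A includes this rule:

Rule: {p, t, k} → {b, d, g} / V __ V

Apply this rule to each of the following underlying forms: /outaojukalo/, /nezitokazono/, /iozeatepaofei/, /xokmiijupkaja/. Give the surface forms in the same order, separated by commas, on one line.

oudaojugalo, nezidogazono, iozeadebaofei, xokmiijupkaja

/outaojukalo/: /t/ is a voiceless stop between vowels /u/ and /a/, so it voices to [d]. /k/ is a voiceless stop between vowels /u/ and /a/, so it voices to [g]. → [oudaojugalo].
/nezitokazono/: /t/ is a voiceless stop between vowels /i/ and /o/, so it voices to [d]. /k/ is a voiceless stop between vowels /o/ and /a/, so it voices to [g]. → [nezidogazono].
/iozeatepaofei/: /t/ is a voiceless stop between vowels /a/ and /e/, so it voices to [d]. /p/ is a voiceless stop between vowels /e/ and /a/, so it voices to [b]. → [iozeadebaofei].
/xokmiijupkaja/: the rule's environment is not met; surfaces unchanged as [xokmiijupkaja].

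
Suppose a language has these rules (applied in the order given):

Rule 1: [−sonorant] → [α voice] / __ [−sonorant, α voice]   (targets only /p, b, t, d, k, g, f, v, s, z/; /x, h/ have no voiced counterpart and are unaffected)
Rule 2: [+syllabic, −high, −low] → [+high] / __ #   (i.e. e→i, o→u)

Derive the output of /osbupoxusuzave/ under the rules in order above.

Rule 1 (regressive voicing assimilation): /s/ precedes the voiced obstruent /b/, so it voices to [z] by assimilation. /osbupoxusuzave/ → ozbupoxusuzave.
Rule 2 (final vowel raising): /e/ is a mid vowel in word-final position, so it raises to [i]. /ozbupoxusuzave/ → ozbupoxusuzavi.

ozbupoxusuzavi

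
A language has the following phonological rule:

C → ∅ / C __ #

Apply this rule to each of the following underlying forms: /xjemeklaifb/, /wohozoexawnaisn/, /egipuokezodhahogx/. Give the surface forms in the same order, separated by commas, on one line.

xjemeklaif, wohozoexawnais, egipuokezodhahog

/xjemeklaifb/: /b/ is the second consonant of a word-final cluster /fb/, so it deletes. → [xjemeklaif].
/wohozoexawnaisn/: /n/ is the second consonant of a word-final cluster /sn/, so it deletes. → [wohozoexawnais].
/egipuokezodhahogx/: /x/ is the second consonant of a word-final cluster /gx/, so it deletes. → [egipuokezodhahog].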